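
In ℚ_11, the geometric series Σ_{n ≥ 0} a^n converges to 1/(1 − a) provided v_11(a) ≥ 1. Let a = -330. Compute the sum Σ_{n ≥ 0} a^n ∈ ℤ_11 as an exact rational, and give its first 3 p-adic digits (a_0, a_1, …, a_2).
Σ a^n = 1/(1 − a) = 1/331;  first 3 digits = (1, 3, 6)

v_11(a) = 1 ≥ 1, so the series converges in ℤ_11 to 1/(1 − a) = 1/(1 − (-330)) = 1/331. Expand this rational in ℤ_11: compute digits iteratively via d_i = x_i mod 11, x_{i+1} = (x_i − d_i)/11. The first 3 digits are (1, 3, 6).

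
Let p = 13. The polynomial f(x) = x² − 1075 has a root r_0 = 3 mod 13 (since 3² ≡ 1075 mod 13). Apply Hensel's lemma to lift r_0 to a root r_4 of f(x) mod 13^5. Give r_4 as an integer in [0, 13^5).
r_4 = 145577 (mod 371293)

Hensel's recurrence: r_{i+1} = r_i − f(r_i)·(f′(r_i))^{-1} mod 13^{i+2}, with f′(x) = 2x. Iterate:
  r_0 = 3 (mod 13)
  r_1 = 68 (mod 169)
  r_2 = 575 (mod 2197)
  r_3 = 2772 (mod 28561)
  r_4 = 145577 (mod 371293)
Final: r_4 = 145577, and one checks f(r_4) ≡ 0 mod 13^5.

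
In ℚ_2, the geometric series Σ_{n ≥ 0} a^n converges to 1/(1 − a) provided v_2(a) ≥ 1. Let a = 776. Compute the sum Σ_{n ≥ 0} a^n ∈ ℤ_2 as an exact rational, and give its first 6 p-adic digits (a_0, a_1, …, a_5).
Σ a^n = 1/(1 − a) = -1/775;  first 6 digits = (1, 0, 0, 1, 0, 0)

v_2(a) = 3 ≥ 1, so the series converges in ℤ_2 to 1/(1 − a) = 1/(1 − 776) = -1/775. Expand this rational in ℤ_2: compute digits iteratively via d_i = x_i mod 2, x_{i+1} = (x_i − d_i)/2. The first 6 digits are (1, 0, 0, 1, 0, 0).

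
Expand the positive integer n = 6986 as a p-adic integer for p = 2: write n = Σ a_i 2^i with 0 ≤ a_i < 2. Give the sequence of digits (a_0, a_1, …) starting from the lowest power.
(a_0, a_1, …) = (0, 1, 0, 1, 0, 0, 1, 0, 1, 1, 0, 1, 1)

Repeated division by 2 gives the digits low-to-high: 6986 = 1·2^1 + 1·2^3 + 1·2^6 + 1·2^8 + 1·2^9 + 1·2^11 + 1·2^12. Digit sequence: (0, 1, 0, 1, 0, 0, 1, 0, 1, 1, 0, 1, 1).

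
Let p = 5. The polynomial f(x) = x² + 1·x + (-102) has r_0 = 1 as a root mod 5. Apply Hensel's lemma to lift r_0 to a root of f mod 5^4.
r_3 = 451 (mod 625)

Hensel: r_{i+1} = r_i − f(r_i)·(f′(r_i))^{-1} mod 5^{i+2}, f′(x) = 2x + 1. Iterate:
  r_0 = 1 (mod 5)
  r_1 = 1 (mod 25)
  r_2 = 76 (mod 125)
  r_3 = 451 (mod 625)
Final: r = 451 satisfies f(r) ≡ 0 mod 5^4.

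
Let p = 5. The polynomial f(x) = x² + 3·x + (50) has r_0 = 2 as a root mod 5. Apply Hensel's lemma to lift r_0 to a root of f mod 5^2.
r_1 = 22 (mod 25)

Hensel: r_{i+1} = r_i − f(r_i)·(f′(r_i))^{-1} mod 5^{i+2}, f′(x) = 2x + 3. Iterate:
  r_0 = 2 (mod 5)
  r_1 = 22 (mod 25)
Final: r = 22 satisfies f(r) ≡ 0 mod 5^2.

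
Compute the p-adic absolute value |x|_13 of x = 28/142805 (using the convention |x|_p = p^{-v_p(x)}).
|28/142805|_13 = 28561

Step 1 — compute v_13(x) by factoring powers of 13 out of the numerator and denominator: v_13(28/142805) = -4. Step 2 — apply |x|_p = p^{-v_p(x)} = 13^{4} = 28561.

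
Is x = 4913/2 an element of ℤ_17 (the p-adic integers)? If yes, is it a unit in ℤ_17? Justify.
x ∈ ℤ_17 but not a unit; v_17(x) = 3 > 0

ℤ_17 = {x ∈ ℚ_17 : v_17(x) ≥ 0} and ℤ_17^× = {x ∈ ℤ_17 : v_17(x) = 0}. Here v_17(4913/2) = v_17(num) − v_17(den) = 3; compare against these criteria.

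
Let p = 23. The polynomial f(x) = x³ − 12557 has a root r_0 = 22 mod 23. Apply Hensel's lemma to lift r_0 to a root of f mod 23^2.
r_1 = 482 (mod 529)

Hensel: r_{i+1} = r_i − f(r_i)/f′(r_i) mod 23^{i+2}, where f′(x) = 3x². Iterate:
  r_0 = 22 (mod 23)
  r_1 = 482 (mod 529)
Final: r = 482 with f(r) ≡ 0 mod 23^2.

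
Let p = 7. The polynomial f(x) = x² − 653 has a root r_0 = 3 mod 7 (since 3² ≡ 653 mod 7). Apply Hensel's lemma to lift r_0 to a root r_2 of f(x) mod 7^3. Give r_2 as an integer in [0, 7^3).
r_2 = 45 (mod 343)

Hensel's recurrence: r_{i+1} = r_i − f(r_i)·(f′(r_i))^{-1} mod 7^{i+2}, with f′(x) = 2x. Iterate:
  r_0 = 3 (mod 7)
  r_1 = 45 (mod 49)
  r_2 = 45 (mod 343)
Final: r_2 = 45, and one checks f(r_2) ≡ 0 mod 7^3.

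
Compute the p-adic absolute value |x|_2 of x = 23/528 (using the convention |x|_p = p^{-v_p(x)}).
|23/528|_2 = 16

Step 1 — compute v_2(x) by factoring powers of 2 out of the numerator and denominator: v_2(23/528) = -4. Step 2 — apply |x|_p = p^{-v_p(x)} = 2^{4} = 16.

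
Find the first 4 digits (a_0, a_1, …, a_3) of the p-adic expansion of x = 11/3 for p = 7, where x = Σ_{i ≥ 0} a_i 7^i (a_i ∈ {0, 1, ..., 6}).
(a_0, …, a_3) = (6, 2, 2, 2)

v_7(11/3) = 0 (numerator and denominator both coprime to 7), so x ∈ ℤ_7^×. Compute digits iteratively via a_i = x_i mod 7, x_{i+1} = (x_i − a_i)/7, with x_0 = x:
  x_0 = 11/3;  a_0 = 6;  x_1 = (x_0 − 6)/7 = -1/3
  x_1 = -1/3;  a_1 = 2;  x_2 = (x_1 − 2)/7 = -1/3
  x_2 = -1/3;  a_2 = 2;  x_3 = (x_2 − 2)/7 = -1/3
  x_3 = -1/3;  a_3 = 2;  x_4 = (x_3 − 2)/7 = -1/3
Digits: (6, 2, 2, 2).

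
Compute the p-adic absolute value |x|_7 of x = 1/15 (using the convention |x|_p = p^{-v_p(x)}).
|1/15|_7 = 1

Step 1 — compute v_7(x) by factoring powers of 7 out of the numerator and denominator: v_7(1/15) = 0. Step 2 — apply |x|_p = p^{-v_p(x)} = 7^{0} = 1.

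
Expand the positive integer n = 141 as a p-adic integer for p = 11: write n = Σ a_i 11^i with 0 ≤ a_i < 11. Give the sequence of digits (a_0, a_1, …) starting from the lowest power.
(a_0, a_1, …) = (9, 1, 1)

Repeated division by 11 gives the digits low-to-high: 141 = 9 + 1·11^1 + 1·11^2. Digit sequence: (9, 1, 1).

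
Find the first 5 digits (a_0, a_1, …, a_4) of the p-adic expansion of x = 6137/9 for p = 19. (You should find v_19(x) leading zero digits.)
(a_0, …, a_4) = (0, 0, 4, 2, 2)

v_19(6137/9) = 2, so a_0 = ... = a_1 = 0. Factor out: x = 19^2 · u with u = 17/9 a unit in ℤ_19. Expand u iteratively via a_{v+i} = u_i mod 19, u_{i+1} = (u_i − a_{v+i})/19:
  u_0 = 17/9;  a_2 = 4;  u_1 = (u_0 − 4)/19 = -1/9
  u_1 = -1/9;  a_3 = 2;  u_2 = (u_1 − 2)/19 = -1/9
  u_2 = -1/9;  a_4 = 2;  u_3 = (u_2 − 2)/19 = -1/9
Digits: (0, 0, 4, 2, 2).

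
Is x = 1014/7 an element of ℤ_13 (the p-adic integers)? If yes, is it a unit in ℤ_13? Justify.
x ∈ ℤ_13 but not a unit; v_13(x) = 2 > 0

ℤ_13 = {x ∈ ℚ_13 : v_13(x) ≥ 0} and ℤ_13^× = {x ∈ ℤ_13 : v_13(x) = 0}. Here v_13(1014/7) = v_13(num) − v_13(den) = 2; compare against these criteria.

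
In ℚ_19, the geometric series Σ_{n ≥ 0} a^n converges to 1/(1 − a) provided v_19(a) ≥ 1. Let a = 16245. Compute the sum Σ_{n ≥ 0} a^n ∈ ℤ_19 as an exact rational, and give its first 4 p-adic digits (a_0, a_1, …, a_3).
Σ a^n = 1/(1 − a) = -1/16244;  first 4 digits = (1, 0, 7, 2)

v_19(a) = 2 ≥ 1, so the series converges in ℤ_19 to 1/(1 − a) = 1/(1 − 16245) = -1/16244. Expand this rational in ℤ_19: compute digits iteratively via d_i = x_i mod 19, x_{i+1} = (x_i − d_i)/19. The first 4 digits are (1, 0, 7, 2).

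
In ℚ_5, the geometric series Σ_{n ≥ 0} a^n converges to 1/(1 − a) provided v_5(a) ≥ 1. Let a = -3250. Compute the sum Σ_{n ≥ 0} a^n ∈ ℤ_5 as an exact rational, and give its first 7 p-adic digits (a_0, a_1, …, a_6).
Σ a^n = 1/(1 − a) = 1/3251;  first 7 digits = (1, 0, 0, 4, 4, 3, 0)

v_5(a) = 3 ≥ 1, so the series converges in ℤ_5 to 1/(1 − a) = 1/(1 − (-3250)) = 1/3251. Expand this rational in ℤ_5: compute digits iteratively via d_i = x_i mod 5, x_{i+1} = (x_i − d_i)/5. The first 7 digits are (1, 0, 0, 4, 4, 3, 0).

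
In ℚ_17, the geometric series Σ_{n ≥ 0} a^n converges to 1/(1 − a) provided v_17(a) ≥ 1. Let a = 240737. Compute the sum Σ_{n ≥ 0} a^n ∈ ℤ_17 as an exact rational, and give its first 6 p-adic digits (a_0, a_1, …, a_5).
Σ a^n = 1/(1 − a) = -1/240736;  first 6 digits = (1, 0, 0, 15, 2, 0)

v_17(a) = 3 ≥ 1, so the series converges in ℤ_17 to 1/(1 − a) = 1/(1 − 240737) = -1/240736. Expand this rational in ℤ_17: compute digits iteratively via d_i = x_i mod 17, x_{i+1} = (x_i − d_i)/17. The first 6 digits are (1, 0, 0, 15, 2, 0).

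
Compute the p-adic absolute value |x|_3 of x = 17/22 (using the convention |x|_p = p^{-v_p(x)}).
|17/22|_3 = 1

Step 1 — compute v_3(x) by factoring powers of 3 out of the numerator and denominator: v_3(17/22) = 0. Step 2 — apply |x|_p = p^{-v_p(x)} = 3^{0} = 1.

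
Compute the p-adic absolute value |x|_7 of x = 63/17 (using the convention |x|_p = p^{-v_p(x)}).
|63/17|_7 = 1/7

Step 1 — compute v_7(x) by factoring powers of 7 out of the numerator and denominator: v_7(63/17) = 1. Step 2 — apply |x|_p = p^{-v_p(x)} = 7^{-1} = 1/7.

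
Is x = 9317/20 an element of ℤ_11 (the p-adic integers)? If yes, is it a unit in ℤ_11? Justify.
x ∈ ℤ_11 but not a unit; v_11(x) = 3 > 0

ℤ_11 = {x ∈ ℚ_11 : v_11(x) ≥ 0} and ℤ_11^× = {x ∈ ℤ_11 : v_11(x) = 0}. Here v_11(9317/20) = v_11(num) − v_11(den) = 3; compare against these criteria.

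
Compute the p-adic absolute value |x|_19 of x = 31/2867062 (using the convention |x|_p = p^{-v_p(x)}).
|31/2867062|_19 = 130321

Step 1 — compute v_19(x) by factoring powers of 19 out of the numerator and denominator: v_19(31/2867062) = -4. Step 2 — apply |x|_p = p^{-v_p(x)} = 19^{4} = 130321.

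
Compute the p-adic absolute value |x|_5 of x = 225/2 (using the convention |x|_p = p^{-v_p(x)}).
|225/2|_5 = 1/25

Step 1 — compute v_5(x) by factoring powers of 5 out of the numerator and denominator: v_5(225/2) = 2. Step 2 — apply |x|_p = p^{-v_p(x)} = 5^{-2} = 1/25.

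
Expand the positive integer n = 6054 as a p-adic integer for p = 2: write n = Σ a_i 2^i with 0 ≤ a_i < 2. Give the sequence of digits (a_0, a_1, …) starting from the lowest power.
(a_0, a_1, …) = (0, 1, 1, 0, 0, 1, 0, 1, 1, 1, 1, 0, 1)

Repeated division by 2 gives the digits low-to-high: 6054 = 1·2^1 + 1·2^2 + 1·2^5 + 1·2^7 + 1·2^8 + 1·2^9 + 1·2^10 + 1·2^12. Digit sequence: (0, 1, 1, 0, 0, 1, 0, 1, 1, 1, 1, 0, 1).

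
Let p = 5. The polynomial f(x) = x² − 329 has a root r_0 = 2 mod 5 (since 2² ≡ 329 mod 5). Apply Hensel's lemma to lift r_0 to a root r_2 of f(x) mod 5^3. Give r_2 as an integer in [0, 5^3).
r_2 = 52 (mod 125)

Hensel's recurrence: r_{i+1} = r_i − f(r_i)·(f′(r_i))^{-1} mod 5^{i+2}, with f′(x) = 2x. Iterate:
  r_0 = 2 (mod 5)
  r_1 = 2 (mod 25)
  r_2 = 52 (mod 125)
Final: r_2 = 52, and one checks f(r_2) ≡ 0 mod 5^3.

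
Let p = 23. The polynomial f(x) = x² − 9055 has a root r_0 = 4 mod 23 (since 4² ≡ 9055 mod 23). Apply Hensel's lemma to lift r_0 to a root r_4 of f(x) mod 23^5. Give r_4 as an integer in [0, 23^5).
r_4 = 5381130 (mod 6436343)

Hensel's recurrence: r_{i+1} = r_i − f(r_i)·(f′(r_i))^{-1} mod 23^{i+2}, with f′(x) = 2x. Iterate:
  r_0 = 4 (mod 23)
  r_1 = 142 (mod 529)
  r_2 = 3316 (mod 12167)
  r_3 = 64151 (mod 279841)
  r_4 = 5381130 (mod 6436343)
Final: r_4 = 5381130, and one checks f(r_4) ≡ 0 mod 23^5.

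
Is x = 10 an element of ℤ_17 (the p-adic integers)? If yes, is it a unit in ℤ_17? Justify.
x ∈ ℤ_17^× (unit); v_17(x) = 0

ℤ_17 = {x ∈ ℚ_17 : v_17(x) ≥ 0} and ℤ_17^× = {x ∈ ℤ_17 : v_17(x) = 0}. Here v_17(10) = v_17(num) − v_17(den) = 0; compare against these criteria.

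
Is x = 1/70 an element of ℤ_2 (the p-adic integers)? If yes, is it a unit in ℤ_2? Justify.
x ∉ ℤ_2 (v_2(x) = -1 < 0)

ℤ_2 = {x ∈ ℚ_2 : v_2(x) ≥ 0} and ℤ_2^× = {x ∈ ℤ_2 : v_2(x) = 0}. Here v_2(1/70) = v_2(num) − v_2(den) = -1; compare against these criteria.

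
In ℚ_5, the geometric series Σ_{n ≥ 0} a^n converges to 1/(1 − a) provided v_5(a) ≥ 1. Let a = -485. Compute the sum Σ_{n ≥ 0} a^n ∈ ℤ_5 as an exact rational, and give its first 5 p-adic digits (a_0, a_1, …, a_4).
Σ a^n = 1/(1 − a) = 1/486;  first 5 digits = (1, 3, 4, 4, 1)

v_5(a) = 1 ≥ 1, so the series converges in ℤ_5 to 1/(1 − a) = 1/(1 − (-485)) = 1/486. Expand this rational in ℤ_5: compute digits iteratively via d_i = x_i mod 5, x_{i+1} = (x_i − d_i)/5. The first 5 digits are (1, 3, 4, 4, 1).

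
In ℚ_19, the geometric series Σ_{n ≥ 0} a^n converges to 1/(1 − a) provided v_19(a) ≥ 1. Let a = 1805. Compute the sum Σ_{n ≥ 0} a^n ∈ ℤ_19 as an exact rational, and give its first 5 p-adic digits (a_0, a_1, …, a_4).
Σ a^n = 1/(1 − a) = -1/1804;  first 5 digits = (1, 0, 5, 0, 6)

v_19(a) = 2 ≥ 1, so the series converges in ℤ_19 to 1/(1 − a) = 1/(1 − 1805) = -1/1804. Expand this rational in ℤ_19: compute digits iteratively via d_i = x_i mod 19, x_{i+1} = (x_i − d_i)/19. The first 5 digits are (1, 0, 5, 0, 6).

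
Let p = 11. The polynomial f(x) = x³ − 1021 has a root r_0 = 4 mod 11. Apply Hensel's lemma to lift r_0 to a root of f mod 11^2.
r_1 = 92 (mod 121)

Hensel: r_{i+1} = r_i − f(r_i)/f′(r_i) mod 11^{i+2}, where f′(x) = 3x². Iterate:
  r_0 = 4 (mod 11)
  r_1 = 92 (mod 121)
Final: r = 92 with f(r) ≡ 0 mod 11^2.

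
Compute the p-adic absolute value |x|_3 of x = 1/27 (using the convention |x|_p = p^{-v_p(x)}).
|1/27|_3 = 27

Step 1 — compute v_3(x) by factoring powers of 3 out of the numerator and denominator: v_3(1/27) = -3. Step 2 — apply |x|_p = p^{-v_p(x)} = 3^{3} = 27.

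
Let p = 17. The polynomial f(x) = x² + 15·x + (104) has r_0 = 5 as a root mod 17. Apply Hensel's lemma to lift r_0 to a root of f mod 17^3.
r_2 = 413 (mod 4913)

Hensel: r_{i+1} = r_i − f(r_i)·(f′(r_i))^{-1} mod 17^{i+2}, f′(x) = 2x + 15. Iterate:
  r_0 = 5 (mod 17)
  r_1 = 124 (mod 289)
  r_2 = 413 (mod 4913)
Final: r = 413 satisfies f(r) ≡ 0 mod 17^3.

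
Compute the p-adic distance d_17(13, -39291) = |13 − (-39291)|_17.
d_17(13, -39291) = 1/4913

Step 1 — x − y = 13 − (-39291) = 39304. Step 2 — v_17(39304) = 3 (factor: 39304 = (17^3 · 8); the sign does not affect v_p). Step 3 — |x − y|_17 = 17^{-3} = 1/4913.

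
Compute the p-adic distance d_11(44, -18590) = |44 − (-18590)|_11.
d_11(44, -18590) = 1/1331

Step 1 — x − y = 44 − (-18590) = 18634. Step 2 — v_11(18634) = 3 (factor: 18634 = (11^3 · 14); the sign does not affect v_p). Step 3 — |x − y|_11 = 11^{-3} = 1/1331.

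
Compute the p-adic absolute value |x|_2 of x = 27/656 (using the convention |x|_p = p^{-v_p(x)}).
|27/656|_2 = 16

Step 1 — compute v_2(x) by factoring powers of 2 out of the numerator and denominator: v_2(27/656) = -4. Step 2 — apply |x|_p = p^{-v_p(x)} = 2^{4} = 16.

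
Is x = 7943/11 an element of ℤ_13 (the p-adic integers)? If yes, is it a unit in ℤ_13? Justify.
x ∈ ℤ_13 but not a unit; v_13(x) = 2 > 0

ℤ_13 = {x ∈ ℚ_13 : v_13(x) ≥ 0} and ℤ_13^× = {x ∈ ℤ_13 : v_13(x) = 0}. Here v_13(7943/11) = v_13(num) − v_13(den) = 2; compare against these criteria.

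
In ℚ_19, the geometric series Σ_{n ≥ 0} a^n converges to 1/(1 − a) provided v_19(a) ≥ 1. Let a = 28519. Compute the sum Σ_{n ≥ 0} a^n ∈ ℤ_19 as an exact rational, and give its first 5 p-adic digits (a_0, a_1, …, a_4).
Σ a^n = 1/(1 − a) = -1/28518;  first 5 digits = (1, 0, 3, 4, 9)

v_19(a) = 2 ≥ 1, so the series converges in ℤ_19 to 1/(1 − a) = 1/(1 − 28519) = -1/28518. Expand this rational in ℤ_19: compute digits iteratively via d_i = x_i mod 19, x_{i+1} = (x_i − d_i)/19. The first 5 digits are (1, 0, 3, 4, 9).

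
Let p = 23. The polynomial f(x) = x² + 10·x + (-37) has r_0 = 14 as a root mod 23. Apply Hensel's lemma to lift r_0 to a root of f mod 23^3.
r_2 = 11491 (mod 12167)

Hensel: r_{i+1} = r_i − f(r_i)·(f′(r_i))^{-1} mod 23^{i+2}, f′(x) = 2x + 10. Iterate:
  r_0 = 14 (mod 23)
  r_1 = 382 (mod 529)
  r_2 = 11491 (mod 12167)
Final: r = 11491 satisfies f(r) ≡ 0 mod 23^3.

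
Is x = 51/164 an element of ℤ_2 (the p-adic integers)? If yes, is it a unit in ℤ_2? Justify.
x ∉ ℤ_2 (v_2(x) = -2 < 0)

ℤ_2 = {x ∈ ℚ_2 : v_2(x) ≥ 0} and ℤ_2^× = {x ∈ ℤ_2 : v_2(x) = 0}. Here v_2(51/164) = v_2(num) − v_2(den) = -2; compare against these criteria.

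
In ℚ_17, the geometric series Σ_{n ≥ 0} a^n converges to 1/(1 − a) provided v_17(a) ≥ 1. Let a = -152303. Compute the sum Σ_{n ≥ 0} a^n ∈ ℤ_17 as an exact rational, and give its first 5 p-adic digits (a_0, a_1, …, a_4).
Σ a^n = 1/(1 − a) = 1/152304;  first 5 digits = (1, 0, 0, 3, 15)

v_17(a) = 3 ≥ 1, so the series converges in ℤ_17 to 1/(1 − a) = 1/(1 − (-152303)) = 1/152304. Expand this rational in ℤ_17: compute digits iteratively via d_i = x_i mod 17, x_{i+1} = (x_i − d_i)/17. The first 5 digits are (1, 0, 0, 3, 15).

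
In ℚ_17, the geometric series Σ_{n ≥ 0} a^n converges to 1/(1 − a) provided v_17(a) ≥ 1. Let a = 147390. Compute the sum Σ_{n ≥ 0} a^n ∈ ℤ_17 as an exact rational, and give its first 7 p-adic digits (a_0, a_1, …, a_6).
Σ a^n = 1/(1 − a) = -1/147389;  first 7 digits = (1, 0, 0, 13, 1, 0, 16)

v_17(a) = 3 ≥ 1, so the series converges in ℤ_17 to 1/(1 − a) = 1/(1 − 147390) = -1/147389. Expand this rational in ℤ_17: compute digits iteratively via d_i = x_i mod 17, x_{i+1} = (x_i − d_i)/17. The first 7 digits are (1, 0, 0, 13, 1, 0, 16).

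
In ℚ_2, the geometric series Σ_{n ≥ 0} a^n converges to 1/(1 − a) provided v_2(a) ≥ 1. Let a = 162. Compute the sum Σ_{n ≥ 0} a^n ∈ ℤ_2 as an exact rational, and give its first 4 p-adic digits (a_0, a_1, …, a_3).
Σ a^n = 1/(1 − a) = -1/161;  first 4 digits = (1, 1, 1, 1)

v_2(a) = 1 ≥ 1, so the series converges in ℤ_2 to 1/(1 − a) = 1/(1 − 162) = -1/161. Expand this rational in ℤ_2: compute digits iteratively via d_i = x_i mod 2, x_{i+1} = (x_i − d_i)/2. The first 4 digits are (1, 1, 1, 1).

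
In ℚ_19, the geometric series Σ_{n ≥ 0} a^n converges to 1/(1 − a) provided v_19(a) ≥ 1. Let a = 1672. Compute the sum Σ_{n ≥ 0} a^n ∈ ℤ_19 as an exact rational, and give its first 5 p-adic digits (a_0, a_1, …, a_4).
Σ a^n = 1/(1 − a) = -1/1671;  first 5 digits = (1, 12, 15, 7, 4)

v_19(a) = 1 ≥ 1, so the series converges in ℤ_19 to 1/(1 − a) = 1/(1 − 1672) = -1/1671. Expand this rational in ℤ_19: compute digits iteratively via d_i = x_i mod 19, x_{i+1} = (x_i − d_i)/19. The first 5 digits are (1, 12, 15, 7, 4).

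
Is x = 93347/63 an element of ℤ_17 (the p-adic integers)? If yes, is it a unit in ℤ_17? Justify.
x ∈ ℤ_17 but not a unit; v_17(x) = 3 > 0

ℤ_17 = {x ∈ ℚ_17 : v_17(x) ≥ 0} and ℤ_17^× = {x ∈ ℤ_17 : v_17(x) = 0}. Here v_17(93347/63) = v_17(num) − v_17(den) = 3; compare against these criteria.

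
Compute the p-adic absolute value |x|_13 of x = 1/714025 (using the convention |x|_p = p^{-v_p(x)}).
|1/714025|_13 = 28561

Step 1 — compute v_13(x) by factoring powers of 13 out of the numerator and denominator: v_13(1/714025) = -4. Step 2 — apply |x|_p = p^{-v_p(x)} = 13^{4} = 28561.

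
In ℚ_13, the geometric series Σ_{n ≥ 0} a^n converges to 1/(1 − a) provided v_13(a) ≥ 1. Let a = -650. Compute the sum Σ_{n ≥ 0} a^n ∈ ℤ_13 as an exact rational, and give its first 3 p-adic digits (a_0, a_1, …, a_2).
Σ a^n = 1/(1 − a) = 1/651;  first 3 digits = (1, 2, 0)

v_13(a) = 1 ≥ 1, so the series converges in ℤ_13 to 1/(1 − a) = 1/(1 − (-650)) = 1/651. Expand this rational in ℤ_13: compute digits iteratively via d_i = x_i mod 13, x_{i+1} = (x_i − d_i)/13. The first 3 digits are (1, 2, 0).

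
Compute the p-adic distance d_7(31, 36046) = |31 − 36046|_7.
d_7(31, 36046) = 1/2401

Step 1 — x − y = 31 − 36046 = -36015. Step 2 — v_7(-36015) = 4 (factor: -36015 = −(7^4 · 15); the sign does not affect v_p). Step 3 — |x − y|_7 = 7^{-4} = 1/2401.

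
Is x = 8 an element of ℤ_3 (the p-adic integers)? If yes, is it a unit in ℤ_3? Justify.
x ∈ ℤ_3^× (unit); v_3(x) = 0

ℤ_3 = {x ∈ ℚ_3 : v_3(x) ≥ 0} and ℤ_3^× = {x ∈ ℤ_3 : v_3(x) = 0}. Here v_3(8) = v_3(num) − v_3(den) = 0; compare against these criteria.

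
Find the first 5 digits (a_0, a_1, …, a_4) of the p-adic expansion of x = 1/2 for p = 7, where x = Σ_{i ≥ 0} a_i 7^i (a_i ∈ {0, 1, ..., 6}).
(a_0, …, a_4) = (4, 3, 3, 3, 3)

v_7(1/2) = 0 (numerator and denominator both coprime to 7), so x ∈ ℤ_7^×. Compute digits iteratively via a_i = x_i mod 7, x_{i+1} = (x_i − a_i)/7, with x_0 = x:
  x_0 = 1/2;  a_0 = 4;  x_1 = (x_0 − 4)/7 = -1/2
  x_1 = -1/2;  a_1 = 3;  x_2 = (x_1 − 3)/7 = -1/2
  x_2 = -1/2;  a_2 = 3;  x_3 = (x_2 − 3)/7 = -1/2
  x_3 = -1/2;  a_3 = 3;  x_4 = (x_3 − 3)/7 = -1/2
  x_4 = -1/2;  a_4 = 3;  x_5 = (x_4 − 3)/7 = -1/2
Digits: (4, 3, 3, 3, 3).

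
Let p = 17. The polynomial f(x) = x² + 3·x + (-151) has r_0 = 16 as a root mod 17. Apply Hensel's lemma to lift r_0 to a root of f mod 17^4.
r_3 = 40612 (mod 83521)

Hensel: r_{i+1} = r_i − f(r_i)·(f′(r_i))^{-1} mod 17^{i+2}, f′(x) = 2x + 3. Iterate:
  r_0 = 16 (mod 17)
  r_1 = 152 (mod 289)
  r_2 = 1308 (mod 4913)
  r_3 = 40612 (mod 83521)
Final: r = 40612 satisfies f(r) ≡ 0 mod 17^4.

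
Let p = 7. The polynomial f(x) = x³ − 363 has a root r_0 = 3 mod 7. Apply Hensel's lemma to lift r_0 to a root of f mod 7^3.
r_2 = 304 (mod 343)

Hensel: r_{i+1} = r_i − f(r_i)/f′(r_i) mod 7^{i+2}, where f′(x) = 3x². Iterate:
  r_0 = 3 (mod 7)
  r_1 = 10 (mod 49)
  r_2 = 304 (mod 343)
Final: r = 304 with f(r) ≡ 0 mod 7^3.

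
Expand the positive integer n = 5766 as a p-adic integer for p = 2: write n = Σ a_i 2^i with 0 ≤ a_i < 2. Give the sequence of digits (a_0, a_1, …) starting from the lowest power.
(a_0, a_1, …) = (0, 1, 1, 0, 0, 0, 0, 1, 0, 1, 1, 0, 1)

Repeated division by 2 gives the digits low-to-high: 5766 = 1·2^1 + 1·2^2 + 1·2^7 + 1·2^9 + 1·2^10 + 1·2^12. Digit sequence: (0, 1, 1, 0, 0, 0, 0, 1, 0, 1, 1, 0, 1).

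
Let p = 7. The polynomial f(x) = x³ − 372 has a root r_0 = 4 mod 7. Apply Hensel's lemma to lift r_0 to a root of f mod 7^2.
r_1 = 39 (mod 49)

Hensel: r_{i+1} = r_i − f(r_i)/f′(r_i) mod 7^{i+2}, where f′(x) = 3x². Iterate:
  r_0 = 4 (mod 7)
  r_1 = 39 (mod 49)
Final: r = 39 with f(r) ≡ 0 mod 7^2.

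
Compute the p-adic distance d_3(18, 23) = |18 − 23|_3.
d_3(18, 23) = 1

Step 1 — x − y = 18 − 23 = -5. Step 2 — v_3(-5) = 0 (factor: -5 = −(3^0 · 5); the sign does not affect v_p). Step 3 — |x − y|_3 = 3^{0} = 1.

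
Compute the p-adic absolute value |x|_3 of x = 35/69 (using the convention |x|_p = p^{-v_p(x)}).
|35/69|_3 = 3

Step 1 — compute v_3(x) by factoring powers of 3 out of the numerator and denominator: v_3(35/69) = -1. Step 2 — apply |x|_p = p^{-v_p(x)} = 3^{1} = 3.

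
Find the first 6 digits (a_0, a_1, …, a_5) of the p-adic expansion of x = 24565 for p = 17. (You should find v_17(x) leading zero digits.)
(a_0, …, a_5) = (0, 0, 0, 5, 0, 0)

v_17(24565) = 3, so a_0 = ... = a_2 = 0. Factor out: x = 17^3 · u with u = 5 a unit in ℤ_17. Expand u iteratively via a_{v+i} = u_i mod 17, u_{i+1} = (u_i − a_{v+i})/17:
  u_0 = 5;  a_3 = 5;  u_1 = (u_0 − 5)/17 = 0
  u_1 = 0;  a_4 = 0;  u_2 = (u_1 − 0)/17 = 0
  u_2 = 0;  a_5 = 0;  u_3 = (u_2 − 0)/17 = 0
Digits: (0, 0, 0, 5, 0, 0).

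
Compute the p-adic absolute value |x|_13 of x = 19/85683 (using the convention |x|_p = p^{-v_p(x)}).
|19/85683|_13 = 28561

Step 1 — compute v_13(x) by factoring powers of 13 out of the numerator and denominator: v_13(19/85683) = -4. Step 2 — apply |x|_p = p^{-v_p(x)} = 13^{4} = 28561.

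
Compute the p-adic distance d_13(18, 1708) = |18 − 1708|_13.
d_13(18, 1708) = 1/169

Step 1 — x − y = 18 − 1708 = -1690. Step 2 — v_13(-1690) = 2 (factor: -1690 = −(13^2 · 10); the sign does not affect v_p). Step 3 — |x − y|_13 = 13^{-2} = 1/169.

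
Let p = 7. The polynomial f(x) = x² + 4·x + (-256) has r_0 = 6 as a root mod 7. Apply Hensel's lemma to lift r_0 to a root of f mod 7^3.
r_2 = 104 (mod 343)

Hensel: r_{i+1} = r_i − f(r_i)·(f′(r_i))^{-1} mod 7^{i+2}, f′(x) = 2x + 4. Iterate:
  r_0 = 6 (mod 7)
  r_1 = 6 (mod 49)
  r_2 = 104 (mod 343)
Final: r = 104 satisfies f(r) ≡ 0 mod 7^3.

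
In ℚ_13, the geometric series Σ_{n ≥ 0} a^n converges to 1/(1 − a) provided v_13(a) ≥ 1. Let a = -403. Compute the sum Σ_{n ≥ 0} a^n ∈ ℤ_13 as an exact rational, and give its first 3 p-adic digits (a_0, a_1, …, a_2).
Σ a^n = 1/(1 − a) = 1/404;  first 3 digits = (1, 8, 9)

v_13(a) = 1 ≥ 1, so the series converges in ℤ_13 to 1/(1 − a) = 1/(1 − (-403)) = 1/404. Expand this rational in ℤ_13: compute digits iteratively via d_i = x_i mod 13, x_{i+1} = (x_i − d_i)/13. The first 3 digits are (1, 8, 9).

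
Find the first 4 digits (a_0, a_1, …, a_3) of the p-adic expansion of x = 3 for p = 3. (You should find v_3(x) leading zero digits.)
(a_0, …, a_3) = (0, 1, 0, 0)

v_3(3) = 1, so a_0 = ... = a_0 = 0. Factor out: x = 3^1 · u with u = 1 a unit in ℤ_3. Expand u iteratively via a_{v+i} = u_i mod 3, u_{i+1} = (u_i − a_{v+i})/3:
  u_0 = 1;  a_1 = 1;  u_1 = (u_0 − 1)/3 = 0
  u_1 = 0;  a_2 = 0;  u_2 = (u_1 − 0)/3 = 0
  u_2 = 0;  a_3 = 0;  u_3 = (u_2 − 0)/3 = 0
Digits: (0, 1, 0, 0).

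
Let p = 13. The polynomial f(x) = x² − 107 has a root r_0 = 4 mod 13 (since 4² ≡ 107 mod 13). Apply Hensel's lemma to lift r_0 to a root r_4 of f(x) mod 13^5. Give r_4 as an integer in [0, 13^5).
r_4 = 274577 (mod 371293)

Hensel's recurrence: r_{i+1} = r_i − f(r_i)·(f′(r_i))^{-1} mod 13^{i+2}, with f′(x) = 2x. Iterate:
  r_0 = 4 (mod 13)
  r_1 = 121 (mod 169)
  r_2 = 2149 (mod 2197)
  r_3 = 17528 (mod 28561)
  r_4 = 274577 (mod 371293)
Final: r_4 = 274577, and one checks f(r_4) ≡ 0 mod 13^5.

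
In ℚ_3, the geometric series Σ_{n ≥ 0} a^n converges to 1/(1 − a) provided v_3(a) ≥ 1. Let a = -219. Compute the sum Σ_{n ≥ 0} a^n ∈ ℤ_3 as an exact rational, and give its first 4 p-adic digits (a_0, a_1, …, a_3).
Σ a^n = 1/(1 − a) = 1/220;  first 4 digits = (1, 2, 0, 0)

v_3(a) = 1 ≥ 1, so the series converges in ℤ_3 to 1/(1 − a) = 1/(1 − (-219)) = 1/220. Expand this rational in ℤ_3: compute digits iteratively via d_i = x_i mod 3, x_{i+1} = (x_i − d_i)/3. The first 4 digits are (1, 2, 0, 0).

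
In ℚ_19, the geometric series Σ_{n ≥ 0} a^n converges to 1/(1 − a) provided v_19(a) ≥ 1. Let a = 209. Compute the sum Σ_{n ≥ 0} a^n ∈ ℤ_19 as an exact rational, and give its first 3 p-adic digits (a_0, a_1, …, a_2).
Σ a^n = 1/(1 − a) = -1/208;  first 3 digits = (1, 11, 7)

v_19(a) = 1 ≥ 1, so the series converges in ℤ_19 to 1/(1 − a) = 1/(1 − 209) = -1/208. Expand this rational in ℤ_19: compute digits iteratively via d_i = x_i mod 19, x_{i+1} = (x_i − d_i)/19. The first 3 digits are (1, 11, 7).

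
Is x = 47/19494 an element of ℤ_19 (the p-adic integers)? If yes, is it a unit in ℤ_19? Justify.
x ∉ ℤ_19 (v_19(x) = -2 < 0)

ℤ_19 = {x ∈ ℚ_19 : v_19(x) ≥ 0} and ℤ_19^× = {x ∈ ℤ_19 : v_19(x) = 0}. Here v_19(47/19494) = v_19(num) − v_19(den) = -2; compare against these criteria.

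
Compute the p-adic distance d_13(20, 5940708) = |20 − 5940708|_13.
d_13(20, 5940708) = 1/371293

Step 1 — x − y = 20 − 5940708 = -5940688. Step 2 — v_13(-5940688) = 5 (factor: -5940688 = −(13^5 · 16); the sign does not affect v_p). Step 3 — |x − y|_13 = 13^{-5} = 1/371293.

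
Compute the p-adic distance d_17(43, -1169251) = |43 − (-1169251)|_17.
d_17(43, -1169251) = 1/83521

Step 1 — x − y = 43 − (-1169251) = 1169294. Step 2 — v_17(1169294) = 4 (factor: 1169294 = (17^4 · 14); the sign does not affect v_p). Step 3 — |x − y|_17 = 17^{-4} = 1/83521.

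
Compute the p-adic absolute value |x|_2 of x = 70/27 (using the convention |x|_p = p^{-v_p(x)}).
|70/27|_2 = 1/2

Step 1 — compute v_2(x) by factoring powers of 2 out of the numerator and denominator: v_2(70/27) = 1. Step 2 — apply |x|_p = p^{-v_p(x)} = 2^{-1} = 1/2.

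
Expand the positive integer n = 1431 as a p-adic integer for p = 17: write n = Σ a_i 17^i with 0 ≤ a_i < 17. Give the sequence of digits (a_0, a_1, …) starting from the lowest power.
(a_0, a_1, …) = (3, 16, 4)

Repeated division by 17 gives the digits low-to-high: 1431 = 3 + 16·17^1 + 4·17^2. Digit sequence: (3, 16, 4).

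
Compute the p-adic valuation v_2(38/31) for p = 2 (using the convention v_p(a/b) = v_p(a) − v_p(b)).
v_2(38/31) = 1

Factor powers of 2 from the numerator and denominator of the reduced fraction: 38 = 2^1 · 19 and 31 = 2^0 · 31. Apply v_p(a/b) = v_p(a) − v_p(b): v_2(38/31) = 1 − 0 = 1.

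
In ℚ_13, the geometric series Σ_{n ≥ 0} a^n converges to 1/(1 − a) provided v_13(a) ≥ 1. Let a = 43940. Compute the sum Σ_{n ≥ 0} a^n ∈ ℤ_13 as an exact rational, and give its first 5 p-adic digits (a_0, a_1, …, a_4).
Σ a^n = 1/(1 − a) = -1/43939;  first 5 digits = (1, 0, 0, 7, 1)

v_13(a) = 3 ≥ 1, so the series converges in ℤ_13 to 1/(1 − a) = 1/(1 − 43940) = -1/43939. Expand this rational in ℤ_13: compute digits iteratively via d_i = x_i mod 13, x_{i+1} = (x_i − d_i)/13. The first 5 digits are (1, 0, 0, 7, 1).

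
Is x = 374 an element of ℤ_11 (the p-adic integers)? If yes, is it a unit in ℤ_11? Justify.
x ∈ ℤ_11 but not a unit; v_11(x) = 1 > 0

ℤ_11 = {x ∈ ℚ_11 : v_11(x) ≥ 0} and ℤ_11^× = {x ∈ ℤ_11 : v_11(x) = 0}. Here v_11(374) = v_11(num) − v_11(den) = 1; compare against these criteria.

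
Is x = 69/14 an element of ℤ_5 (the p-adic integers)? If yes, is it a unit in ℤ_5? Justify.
x ∈ ℤ_5^× (unit); v_5(x) = 0

ℤ_5 = {x ∈ ℚ_5 : v_5(x) ≥ 0} and ℤ_5^× = {x ∈ ℤ_5 : v_5(x) = 0}. Here v_5(69/14) = v_5(num) − v_5(den) = 0; compare against these criteria.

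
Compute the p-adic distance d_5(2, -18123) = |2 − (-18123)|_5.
d_5(2, -18123) = 1/625

Step 1 — x − y = 2 − (-18123) = 18125. Step 2 — v_5(18125) = 4 (factor: 18125 = (5^4 · 29); the sign does not affect v_p). Step 3 — |x − y|_5 = 5^{-4} = 1/625.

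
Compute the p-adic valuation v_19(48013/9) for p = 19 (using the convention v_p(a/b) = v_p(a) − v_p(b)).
v_19(48013/9) = 3

Factor powers of 19 from the numerator and denominator of the reduced fraction: 48013 = 19^3 · 7 and 9 = 19^0 · 9. Apply v_p(a/b) = v_p(a) − v_p(b): v_19(48013/9) = 3 − 0 = 3.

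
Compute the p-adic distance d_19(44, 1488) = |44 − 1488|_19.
d_19(44, 1488) = 1/361

Step 1 — x − y = 44 − 1488 = -1444. Step 2 — v_19(-1444) = 2 (factor: -1444 = −(19^2 · 4); the sign does not affect v_p). Step 3 — |x − y|_19 = 19^{-2} = 1/361.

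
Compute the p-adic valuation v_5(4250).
v_5(4250) = 3

v_5(n) is the largest exponent k such that 5^k divides n. Factor out: 4250 = 5^3 · 34. (Sign doesn't affect v_p.) So v_5(4250) = 3.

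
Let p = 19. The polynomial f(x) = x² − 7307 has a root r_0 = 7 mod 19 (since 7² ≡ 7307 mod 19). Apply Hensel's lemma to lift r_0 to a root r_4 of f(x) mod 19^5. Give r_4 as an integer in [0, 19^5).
r_4 = 836653 (mod 2476099)

Hensel's recurrence: r_{i+1} = r_i − f(r_i)·(f′(r_i))^{-1} mod 19^{i+2}, with f′(x) = 2x. Iterate:
  r_0 = 7 (mod 19)
  r_1 = 216 (mod 361)
  r_2 = 6714 (mod 6859)
  r_3 = 54727 (mod 130321)
  r_4 = 836653 (mod 2476099)
Final: r_4 = 836653, and one checks f(r_4) ≡ 0 mod 19^5.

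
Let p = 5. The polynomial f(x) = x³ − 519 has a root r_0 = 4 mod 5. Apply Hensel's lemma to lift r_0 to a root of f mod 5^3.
r_2 = 64 (mod 125)

Hensel: r_{i+1} = r_i − f(r_i)/f′(r_i) mod 5^{i+2}, where f′(x) = 3x². Iterate:
  r_0 = 4 (mod 5)
  r_1 = 14 (mod 25)
  r_2 = 64 (mod 125)
Final: r = 64 with f(r) ≡ 0 mod 5^3.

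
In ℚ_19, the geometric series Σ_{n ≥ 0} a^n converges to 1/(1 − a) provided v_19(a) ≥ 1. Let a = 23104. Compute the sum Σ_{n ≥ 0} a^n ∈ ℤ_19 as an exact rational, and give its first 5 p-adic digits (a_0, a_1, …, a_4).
Σ a^n = 1/(1 − a) = -1/23103;  first 5 digits = (1, 0, 7, 3, 11)

v_19(a) = 2 ≥ 1, so the series converges in ℤ_19 to 1/(1 − a) = 1/(1 − 23104) = -1/23103. Expand this rational in ℤ_19: compute digits iteratively via d_i = x_i mod 19, x_{i+1} = (x_i − d_i)/19. The first 5 digits are (1, 0, 7, 3, 11).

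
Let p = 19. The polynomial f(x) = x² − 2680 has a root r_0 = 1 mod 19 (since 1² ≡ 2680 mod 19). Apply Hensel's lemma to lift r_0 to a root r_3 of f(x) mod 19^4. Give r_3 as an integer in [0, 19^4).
r_3 = 56754 (mod 130321)

Hensel's recurrence: r_{i+1} = r_i − f(r_i)·(f′(r_i))^{-1} mod 19^{i+2}, with f′(x) = 2x. Iterate:
  r_0 = 1 (mod 19)
  r_1 = 77 (mod 361)
  r_2 = 1882 (mod 6859)
  r_3 = 56754 (mod 130321)
Final: r_3 = 56754, and one checks f(r_3) ≡ 0 mod 19^4.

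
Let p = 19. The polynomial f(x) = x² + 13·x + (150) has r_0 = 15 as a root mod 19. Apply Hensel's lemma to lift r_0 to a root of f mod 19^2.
r_1 = 262 (mod 361)

Hensel: r_{i+1} = r_i − f(r_i)·(f′(r_i))^{-1} mod 19^{i+2}, f′(x) = 2x + 13. Iterate:
  r_0 = 15 (mod 19)
  r_1 = 262 (mod 361)
Final: r = 262 satisfies f(r) ≡ 0 mod 19^2.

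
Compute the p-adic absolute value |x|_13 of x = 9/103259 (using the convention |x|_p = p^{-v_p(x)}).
|9/103259|_13 = 2197

Step 1 — compute v_13(x) by factoring powers of 13 out of the numerator and denominator: v_13(9/103259) = -3. Step 2 — apply |x|_p = p^{-v_p(x)} = 13^{3} = 2197.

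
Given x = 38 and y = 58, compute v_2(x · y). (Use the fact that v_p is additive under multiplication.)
v_2(2204) = 2

v_p(x) = 1 (factor: 38 = 2^1 · 19); v_p(y) = 1 (factor: 58 = 2^1 · 29). Additivity: v_p(xy) = v_p(x) + v_p(y) = 1 + 1 = 2. (Direct check: xy = 2204 = 2^2 · (551).)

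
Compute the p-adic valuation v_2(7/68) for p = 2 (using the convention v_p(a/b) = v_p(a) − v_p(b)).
v_2(7/68) = -2

Factor powers of 2 from the numerator and denominator of the reduced fraction: 7 = 2^0 · 7 and 68 = 2^2 · 17. Apply v_p(a/b) = v_p(a) − v_p(b): v_2(7/68) = 0 − 2 = -2.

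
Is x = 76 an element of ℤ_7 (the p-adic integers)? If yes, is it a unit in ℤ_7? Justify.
x ∈ ℤ_7^× (unit); v_7(x) = 0

ℤ_7 = {x ∈ ℚ_7 : v_7(x) ≥ 0} and ℤ_7^× = {x ∈ ℤ_7 : v_7(x) = 0}. Here v_7(76) = v_7(num) − v_7(den) = 0; compare against these criteria.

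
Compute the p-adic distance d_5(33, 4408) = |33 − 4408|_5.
d_5(33, 4408) = 1/625

Step 1 — x − y = 33 − 4408 = -4375. Step 2 — v_5(-4375) = 4 (factor: -4375 = −(5^4 · 7); the sign does not affect v_p). Step 3 — |x − y|_5 = 5^{-4} = 1/625.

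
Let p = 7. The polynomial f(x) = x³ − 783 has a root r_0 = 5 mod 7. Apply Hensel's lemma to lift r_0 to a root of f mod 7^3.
r_2 = 313 (mod 343)

Hensel: r_{i+1} = r_i − f(r_i)/f′(r_i) mod 7^{i+2}, where f′(x) = 3x². Iterate:
  r_0 = 5 (mod 7)
  r_1 = 19 (mod 49)
  r_2 = 313 (mod 343)
Final: r = 313 with f(r) ≡ 0 mod 7^3.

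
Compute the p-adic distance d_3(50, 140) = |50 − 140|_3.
d_3(50, 140) = 1/9

Step 1 — x − y = 50 − 140 = -90. Step 2 — v_3(-90) = 2 (factor: -90 = −(3^2 · 10); the sign does not affect v_p). Step 3 — |x − y|_3 = 3^{-2} = 1/9.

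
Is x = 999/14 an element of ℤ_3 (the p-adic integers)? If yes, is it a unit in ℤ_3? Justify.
x ∈ ℤ_3 but not a unit; v_3(x) = 3 > 0

ℤ_3 = {x ∈ ℚ_3 : v_3(x) ≥ 0} and ℤ_3^× = {x ∈ ℤ_3 : v_3(x) = 0}. Here v_3(999/14) = v_3(num) − v_3(den) = 3; compare against these criteria.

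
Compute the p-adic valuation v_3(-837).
v_3(-837) = 3

v_3(n) is the largest exponent k such that 3^k divides n. Factor out: -837 = -3^3 · 31. (Sign doesn't affect v_p.) So v_3(-837) = 3.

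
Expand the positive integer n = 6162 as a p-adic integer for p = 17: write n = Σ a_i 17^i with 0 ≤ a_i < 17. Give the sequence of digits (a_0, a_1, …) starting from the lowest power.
(a_0, a_1, …) = (8, 5, 4, 1)

Repeated division by 17 gives the digits low-to-high: 6162 = 8 + 5·17^1 + 4·17^2 + 1·17^3. Digit sequence: (8, 5, 4, 1).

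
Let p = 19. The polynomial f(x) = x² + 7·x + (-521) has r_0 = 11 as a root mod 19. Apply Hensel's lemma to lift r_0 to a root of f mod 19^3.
r_2 = 296 (mod 6859)

Hensel: r_{i+1} = r_i − f(r_i)·(f′(r_i))^{-1} mod 19^{i+2}, f′(x) = 2x + 7. Iterate:
  r_0 = 11 (mod 19)
  r_1 = 296 (mod 361)
  r_2 = 296 (mod 6859)
Final: r = 296 satisfies f(r) ≡ 0 mod 19^3.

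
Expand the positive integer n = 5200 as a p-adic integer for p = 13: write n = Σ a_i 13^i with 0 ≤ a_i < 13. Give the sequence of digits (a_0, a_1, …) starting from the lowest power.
(a_0, a_1, …) = (0, 10, 4, 2)

Repeated division by 13 gives the digits low-to-high: 5200 = 10·13^1 + 4·13^2 + 2·13^3. Digit sequence: (0, 10, 4, 2).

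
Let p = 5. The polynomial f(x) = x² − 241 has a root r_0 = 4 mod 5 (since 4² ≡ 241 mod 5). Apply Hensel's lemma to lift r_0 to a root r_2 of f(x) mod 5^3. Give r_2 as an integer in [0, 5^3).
r_2 = 79 (mod 125)

Hensel's recurrence: r_{i+1} = r_i − f(r_i)·(f′(r_i))^{-1} mod 5^{i+2}, with f′(x) = 2x. Iterate:
  r_0 = 4 (mod 5)
  r_1 = 4 (mod 25)
  r_2 = 79 (mod 125)
Final: r_2 = 79, and one checks f(r_2) ≡ 0 mod 5^3.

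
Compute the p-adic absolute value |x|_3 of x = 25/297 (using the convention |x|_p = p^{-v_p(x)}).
|25/297|_3 = 27

Step 1 — compute v_3(x) by factoring powers of 3 out of the numerator and denominator: v_3(25/297) = -3. Step 2 — apply |x|_p = p^{-v_p(x)} = 3^{3} = 27.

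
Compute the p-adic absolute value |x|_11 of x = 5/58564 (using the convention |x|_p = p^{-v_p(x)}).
|5/58564|_11 = 14641

Step 1 — compute v_11(x) by factoring powers of 11 out of the numerator and denominator: v_11(5/58564) = -4. Step 2 — apply |x|_p = p^{-v_p(x)} = 11^{4} = 14641.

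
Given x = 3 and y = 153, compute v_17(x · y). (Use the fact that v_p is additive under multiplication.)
v_17(459) = 1

v_p(x) = 0 (factor: 3 = 17^0 · 3); v_p(y) = 1 (factor: 153 = 17^1 · 9). Additivity: v_p(xy) = v_p(x) + v_p(y) = 0 + 1 = 1. (Direct check: xy = 459 = 17^1 · (27).)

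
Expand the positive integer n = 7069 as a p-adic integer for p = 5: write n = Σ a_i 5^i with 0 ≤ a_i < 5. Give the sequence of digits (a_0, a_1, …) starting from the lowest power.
(a_0, a_1, …) = (4, 3, 2, 1, 1, 2)

Repeated division by 5 gives the digits low-to-high: 7069 = 4 + 3·5^1 + 2·5^2 + 1·5^3 + 1·5^4 + 2·5^5. Digit sequence: (4, 3, 2, 1, 1, 2).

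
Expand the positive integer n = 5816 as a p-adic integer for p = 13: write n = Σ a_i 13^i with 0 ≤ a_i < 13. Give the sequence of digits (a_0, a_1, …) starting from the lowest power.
(a_0, a_1, …) = (5, 5, 8, 2)

Repeated division by 13 gives the digits low-to-high: 5816 = 5 + 5·13^1 + 8·13^2 + 2·13^3. Digit sequence: (5, 5, 8, 2).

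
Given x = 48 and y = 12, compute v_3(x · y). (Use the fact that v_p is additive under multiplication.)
v_3(576) = 2

v_p(x) = 1 (factor: 48 = 3^1 · 16); v_p(y) = 1 (factor: 12 = 3^1 · 4). Additivity: v_p(xy) = v_p(x) + v_p(y) = 1 + 1 = 2. (Direct check: xy = 576 = 3^2 · (64).)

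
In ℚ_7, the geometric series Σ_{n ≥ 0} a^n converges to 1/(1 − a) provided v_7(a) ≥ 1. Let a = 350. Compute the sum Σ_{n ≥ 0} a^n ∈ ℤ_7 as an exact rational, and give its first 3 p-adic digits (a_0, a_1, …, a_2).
Σ a^n = 1/(1 − a) = -1/349;  first 3 digits = (1, 1, 1)

v_7(a) = 1 ≥ 1, so the series converges in ℤ_7 to 1/(1 − a) = 1/(1 − 350) = -1/349. Expand this rational in ℤ_7: compute digits iteratively via d_i = x_i mod 7, x_{i+1} = (x_i − d_i)/7. The first 3 digits are (1, 1, 1).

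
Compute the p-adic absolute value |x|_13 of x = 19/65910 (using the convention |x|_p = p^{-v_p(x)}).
|19/65910|_13 = 2197

Step 1 — compute v_13(x) by factoring powers of 13 out of the numerator and denominator: v_13(19/65910) = -3. Step 2 — apply |x|_p = p^{-v_p(x)} = 13^{3} = 2197.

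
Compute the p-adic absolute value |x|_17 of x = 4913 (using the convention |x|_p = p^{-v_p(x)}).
|4913|_17 = 1/4913

Step 1 — compute v_17(x) by factoring powers of 17 out of the numerator and denominator: v_17(4913) = 3. Step 2 — apply |x|_p = p^{-v_p(x)} = 17^{-3} = 1/4913.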